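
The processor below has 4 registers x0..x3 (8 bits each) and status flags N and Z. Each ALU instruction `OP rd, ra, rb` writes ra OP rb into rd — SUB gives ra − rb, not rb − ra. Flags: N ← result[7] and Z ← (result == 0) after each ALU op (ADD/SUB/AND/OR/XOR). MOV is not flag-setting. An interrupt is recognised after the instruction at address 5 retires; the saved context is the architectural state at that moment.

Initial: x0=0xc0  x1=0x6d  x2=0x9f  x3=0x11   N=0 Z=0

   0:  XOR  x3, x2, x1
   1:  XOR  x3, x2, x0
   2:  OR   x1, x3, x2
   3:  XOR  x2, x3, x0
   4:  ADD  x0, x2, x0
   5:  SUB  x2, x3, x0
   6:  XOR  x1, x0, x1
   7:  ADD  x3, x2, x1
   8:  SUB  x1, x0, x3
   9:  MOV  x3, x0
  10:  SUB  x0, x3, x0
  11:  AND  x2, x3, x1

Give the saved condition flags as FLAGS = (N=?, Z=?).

after  0: x0=0xc0 x1=0x6d x2=0x9f x3=0xf2  N=1 Z=0
after  1: x0=0xc0 x1=0x6d x2=0x9f x3=0x5f  N=0 Z=0
after  2: x0=0xc0 x1=0xdf x2=0x9f x3=0x5f  N=1 Z=0
after  3: x0=0xc0 x1=0xdf x2=0x9f x3=0x5f  N=1 Z=0
after  4: x0=0x5f x1=0xdf x2=0x9f x3=0x5f  N=0 Z=0
after  5: x0=0x5f x1=0xdf x2=0x00 x3=0x5f  N=0 Z=1
-- IRQ taken; context saved, return-PC = 6 --

FLAGS = (N=0, Z=1)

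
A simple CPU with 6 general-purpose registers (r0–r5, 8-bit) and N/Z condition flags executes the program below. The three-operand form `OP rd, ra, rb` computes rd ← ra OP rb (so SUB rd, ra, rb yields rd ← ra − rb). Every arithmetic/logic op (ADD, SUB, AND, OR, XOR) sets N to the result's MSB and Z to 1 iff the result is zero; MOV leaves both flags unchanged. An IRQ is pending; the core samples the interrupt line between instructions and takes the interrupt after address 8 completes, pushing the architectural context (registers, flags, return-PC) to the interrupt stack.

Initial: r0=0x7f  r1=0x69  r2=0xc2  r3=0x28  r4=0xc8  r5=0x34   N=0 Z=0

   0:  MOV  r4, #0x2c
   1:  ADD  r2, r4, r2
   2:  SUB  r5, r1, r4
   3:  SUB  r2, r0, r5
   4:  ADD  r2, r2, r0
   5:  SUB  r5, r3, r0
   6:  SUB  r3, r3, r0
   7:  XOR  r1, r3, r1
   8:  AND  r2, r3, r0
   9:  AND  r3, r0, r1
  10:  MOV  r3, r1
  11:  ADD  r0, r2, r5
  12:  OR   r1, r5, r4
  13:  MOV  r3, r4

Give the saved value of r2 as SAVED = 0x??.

after  0: r0=0x7f r1=0x69 r2=0xc2 r3=0x28 r4=0x2c r5=0x34  N=0 Z=0
after  1: r0=0x7f r1=0x69 r2=0xee r3=0x28 r4=0x2c r5=0x34  N=1 Z=0
after  2: r0=0x7f r1=0x69 r2=0xee r3=0x28 r4=0x2c r5=0x3d  N=0 Z=0
after  3: r0=0x7f r1=0x69 r2=0x42 r3=0x28 r4=0x2c r5=0x3d  N=0 Z=0
after  4: r0=0x7f r1=0x69 r2=0xc1 r3=0x28 r4=0x2c r5=0x3d  N=1 Z=0
after  5: r0=0x7f r1=0x69 r2=0xc1 r3=0x28 r4=0x2c r5=0xa9  N=1 Z=0
after  6: r0=0x7f r1=0x69 r2=0xc1 r3=0xa9 r4=0x2c r5=0xa9  N=1 Z=0
after  7: r0=0x7f r1=0xc0 r2=0xc1 r3=0xa9 r4=0x2c r5=0xa9  N=1 Z=0
after  8: r0=0x7f r1=0xc0 r2=0x29 r3=0xa9 r4=0x2c r5=0xa9  N=0 Z=0
-- IRQ taken; context saved, return-PC = 9 --

SAVED = 0x29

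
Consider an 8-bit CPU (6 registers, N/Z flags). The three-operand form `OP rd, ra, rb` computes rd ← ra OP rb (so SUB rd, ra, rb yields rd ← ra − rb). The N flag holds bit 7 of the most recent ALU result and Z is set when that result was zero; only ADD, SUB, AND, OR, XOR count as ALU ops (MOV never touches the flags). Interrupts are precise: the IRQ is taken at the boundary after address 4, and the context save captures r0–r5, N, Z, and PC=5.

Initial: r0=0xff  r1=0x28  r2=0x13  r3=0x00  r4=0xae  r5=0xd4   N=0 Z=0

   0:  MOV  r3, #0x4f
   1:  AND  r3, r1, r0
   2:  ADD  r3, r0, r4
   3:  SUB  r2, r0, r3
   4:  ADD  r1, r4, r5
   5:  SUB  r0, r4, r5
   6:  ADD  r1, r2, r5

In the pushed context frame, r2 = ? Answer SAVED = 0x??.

after  0: r0=0xff r1=0x28 r2=0x13 r3=0x4f r4=0xae r5=0xd4  N=0 Z=0
after  1: r0=0xff r1=0x28 r2=0x13 r3=0x28 r4=0xae r5=0xd4  N=0 Z=0
after  2: r0=0xff r1=0x28 r2=0x13 r3=0xad r4=0xae r5=0xd4  N=1 Z=0
after  3: r0=0xff r1=0x28 r2=0x52 r3=0xad r4=0xae r5=0xd4  N=0 Z=0
after  4: r0=0xff r1=0x82 r2=0x52 r3=0xad r4=0xae r5=0xd4  N=1 Z=0
-- IRQ taken; context saved, return-PC = 5 --

SAVED = 0x52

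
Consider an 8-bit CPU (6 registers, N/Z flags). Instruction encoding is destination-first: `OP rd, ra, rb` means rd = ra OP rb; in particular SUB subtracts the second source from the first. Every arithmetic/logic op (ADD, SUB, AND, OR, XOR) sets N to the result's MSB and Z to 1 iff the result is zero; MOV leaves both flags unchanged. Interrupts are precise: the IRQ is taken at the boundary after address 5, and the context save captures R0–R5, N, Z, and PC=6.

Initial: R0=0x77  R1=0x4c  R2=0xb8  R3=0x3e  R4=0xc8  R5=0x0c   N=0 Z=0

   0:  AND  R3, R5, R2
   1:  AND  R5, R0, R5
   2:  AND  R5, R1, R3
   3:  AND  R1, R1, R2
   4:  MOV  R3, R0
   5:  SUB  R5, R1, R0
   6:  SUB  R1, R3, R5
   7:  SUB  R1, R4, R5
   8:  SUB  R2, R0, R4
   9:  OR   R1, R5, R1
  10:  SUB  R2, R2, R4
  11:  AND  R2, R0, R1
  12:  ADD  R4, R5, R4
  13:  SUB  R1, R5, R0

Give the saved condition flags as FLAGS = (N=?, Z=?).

after  0: R0=0x77 R1=0x4c R2=0xb8 R3=0x08 R4=0xc8 R5=0x0c  N=0 Z=0
after  1: R0=0x77 R1=0x4c R2=0xb8 R3=0x08 R4=0xc8 R5=0x04  N=0 Z=0
after  2: R0=0x77 R1=0x4c R2=0xb8 R3=0x08 R4=0xc8 R5=0x08  N=0 Z=0
after  3: R0=0x77 R1=0x08 R2=0xb8 R3=0x08 R4=0xc8 R5=0x08  N=0 Z=0
after  4: R0=0x77 R1=0x08 R2=0xb8 R3=0x77 R4=0xc8 R5=0x08  N=0 Z=0
after  5: R0=0x77 R1=0x08 R2=0xb8 R3=0x77 R4=0xc8 R5=0x91  N=1 Z=0
-- IRQ taken; context saved, return-PC = 6 --

FLAGS = (N=1, Z=0)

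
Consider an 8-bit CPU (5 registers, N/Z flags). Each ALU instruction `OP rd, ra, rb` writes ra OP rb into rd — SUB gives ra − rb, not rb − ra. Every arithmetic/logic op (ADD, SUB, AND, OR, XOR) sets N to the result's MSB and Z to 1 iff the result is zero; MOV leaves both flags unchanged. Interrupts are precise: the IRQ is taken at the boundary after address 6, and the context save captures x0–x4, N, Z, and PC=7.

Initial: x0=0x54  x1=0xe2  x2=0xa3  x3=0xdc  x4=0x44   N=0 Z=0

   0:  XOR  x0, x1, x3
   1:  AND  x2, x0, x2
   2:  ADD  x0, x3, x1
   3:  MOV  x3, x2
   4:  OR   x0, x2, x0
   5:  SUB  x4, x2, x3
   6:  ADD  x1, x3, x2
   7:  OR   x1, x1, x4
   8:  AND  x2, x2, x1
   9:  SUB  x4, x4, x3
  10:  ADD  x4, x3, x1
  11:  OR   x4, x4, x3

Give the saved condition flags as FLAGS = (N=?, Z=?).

after  0: x0=0x3e x1=0xe2 x2=0xa3 x3=0xdc x4=0x44  N=0 Z=0
after  1: x0=0x3e x1=0xe2 x2=0x22 x3=0xdc x4=0x44  N=0 Z=0
after  2: x0=0xbe x1=0xe2 x2=0x22 x3=0xdc x4=0x44  N=1 Z=0
after  3: x0=0xbe x1=0xe2 x2=0x22 x3=0x22 x4=0x44  N=1 Z=0
after  4: x0=0xbe x1=0xe2 x2=0x22 x3=0x22 x4=0x44  N=1 Z=0
after  5: x0=0xbe x1=0xe2 x2=0x22 x3=0x22 x4=0x00  N=0 Z=1
after  6: x0=0xbe x1=0x44 x2=0x22 x3=0x22 x4=0x00  N=0 Z=0
-- IRQ taken; context saved, return-PC = 7 --

FLAGS = (N=0, Z=0)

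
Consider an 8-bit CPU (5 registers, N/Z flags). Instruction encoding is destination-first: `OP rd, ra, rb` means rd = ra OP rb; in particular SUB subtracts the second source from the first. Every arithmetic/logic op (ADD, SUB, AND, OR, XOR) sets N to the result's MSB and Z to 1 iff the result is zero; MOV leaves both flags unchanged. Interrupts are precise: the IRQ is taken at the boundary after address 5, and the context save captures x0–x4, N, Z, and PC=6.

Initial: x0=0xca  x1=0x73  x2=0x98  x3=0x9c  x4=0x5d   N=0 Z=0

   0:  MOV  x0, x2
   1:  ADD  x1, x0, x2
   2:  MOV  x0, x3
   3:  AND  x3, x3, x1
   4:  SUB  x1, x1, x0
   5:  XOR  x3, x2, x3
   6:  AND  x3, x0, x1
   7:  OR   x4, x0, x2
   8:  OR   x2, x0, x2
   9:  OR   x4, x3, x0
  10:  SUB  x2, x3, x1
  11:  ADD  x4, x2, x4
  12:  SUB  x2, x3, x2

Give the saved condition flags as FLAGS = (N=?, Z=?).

after  0: x0=0x98 x1=0x73 x2=0x98 x3=0x9c x4=0x5d  N=0 Z=0
after  1: x0=0x98 x1=0x30 x2=0x98 x3=0x9c x4=0x5d  N=0 Z=0
after  2: x0=0x9c x1=0x30 x2=0x98 x3=0x9c x4=0x5d  N=0 Z=0
after  3: x0=0x9c x1=0x30 x2=0x98 x3=0x10 x4=0x5d  N=0 Z=0
after  4: x0=0x9c x1=0x94 x2=0x98 x3=0x10 x4=0x5d  N=1 Z=0
after  5: x0=0x9c x1=0x94 x2=0x98 x3=0x88 x4=0x5d  N=1 Z=0
-- IRQ taken; context saved, return-PC = 6 --

FLAGS = (N=1, Z=0)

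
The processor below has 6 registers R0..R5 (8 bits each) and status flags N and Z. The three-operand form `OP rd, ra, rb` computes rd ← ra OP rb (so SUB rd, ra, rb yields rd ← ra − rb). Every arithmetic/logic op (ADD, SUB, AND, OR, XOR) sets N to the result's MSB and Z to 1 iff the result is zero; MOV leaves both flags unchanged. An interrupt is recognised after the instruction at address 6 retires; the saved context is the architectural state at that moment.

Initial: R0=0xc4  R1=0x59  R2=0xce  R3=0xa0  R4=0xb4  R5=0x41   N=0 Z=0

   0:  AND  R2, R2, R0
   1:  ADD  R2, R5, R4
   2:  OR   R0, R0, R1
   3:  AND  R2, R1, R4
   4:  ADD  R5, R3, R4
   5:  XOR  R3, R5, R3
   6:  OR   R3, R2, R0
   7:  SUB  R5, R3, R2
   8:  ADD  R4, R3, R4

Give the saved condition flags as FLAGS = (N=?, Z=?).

after  0: R0=0xc4 R1=0x59 R2=0xc4 R3=0xa0 R4=0xb4 R5=0x41  N=1 Z=0
after  1: R0=0xc4 R1=0x59 R2=0xf5 R3=0xa0 R4=0xb4 R5=0x41  N=1 Z=0
after  2: R0=0xdd R1=0x59 R2=0xf5 R3=0xa0 R4=0xb4 R5=0x41  N=1 Z=0
after  3: R0=0xdd R1=0x59 R2=0x10 R3=0xa0 R4=0xb4 R5=0x41  N=0 Z=0
after  4: R0=0xdd R1=0x59 R2=0x10 R3=0xa0 R4=0xb4 R5=0x54  N=0 Z=0
after  5: R0=0xdd R1=0x59 R2=0x10 R3=0xf4 R4=0xb4 R5=0x54  N=1 Z=0
after  6: R0=0xdd R1=0x59 R2=0x10 R3=0xdd R4=0xb4 R5=0x54  N=1 Z=0
-- IRQ taken; context saved, return-PC = 7 --

FLAGS = (N=1, Z=0)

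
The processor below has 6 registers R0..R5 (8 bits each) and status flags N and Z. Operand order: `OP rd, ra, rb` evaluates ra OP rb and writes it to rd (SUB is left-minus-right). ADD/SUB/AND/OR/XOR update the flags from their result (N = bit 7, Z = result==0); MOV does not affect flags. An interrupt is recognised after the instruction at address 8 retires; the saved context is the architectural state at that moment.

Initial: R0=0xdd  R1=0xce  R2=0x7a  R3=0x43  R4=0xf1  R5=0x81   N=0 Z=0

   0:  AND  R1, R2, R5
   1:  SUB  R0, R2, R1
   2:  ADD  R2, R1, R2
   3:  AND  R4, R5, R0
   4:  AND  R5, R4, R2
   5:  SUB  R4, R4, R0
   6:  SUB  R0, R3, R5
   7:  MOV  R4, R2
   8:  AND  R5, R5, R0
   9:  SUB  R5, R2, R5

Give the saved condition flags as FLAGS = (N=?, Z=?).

after  0: R0=0xdd R1=0x00 R2=0x7a R3=0x43 R4=0xf1 R5=0x81  N=0 Z=1
after  1: R0=0x7a R1=0x00 R2=0x7a R3=0x43 R4=0xf1 R5=0x81  N=0 Z=0
after  2: R0=0x7a R1=0x00 R2=0x7a R3=0x43 R4=0xf1 R5=0x81  N=0 Z=0
after  3: R0=0x7a R1=0x00 R2=0x7a R3=0x43 R4=0x00 R5=0x81  N=0 Z=1
after  4: R0=0x7a R1=0x00 R2=0x7a R3=0x43 R4=0x00 R5=0x00  N=0 Z=1
after  5: R0=0x7a R1=0x00 R2=0x7a R3=0x43 R4=0x86 R5=0x00  N=1 Z=0
after  6: R0=0x43 R1=0x00 R2=0x7a R3=0x43 R4=0x86 R5=0x00  N=0 Z=0
after  7: R0=0x43 R1=0x00 R2=0x7a R3=0x43 R4=0x7a R5=0x00  N=0 Z=0
after  8: R0=0x43 R1=0x00 R2=0x7a R3=0x43 R4=0x7a R5=0x00  N=0 Z=1
-- IRQ taken; context saved, return-PC = 9 --

FLAGS = (N=0, Z=1)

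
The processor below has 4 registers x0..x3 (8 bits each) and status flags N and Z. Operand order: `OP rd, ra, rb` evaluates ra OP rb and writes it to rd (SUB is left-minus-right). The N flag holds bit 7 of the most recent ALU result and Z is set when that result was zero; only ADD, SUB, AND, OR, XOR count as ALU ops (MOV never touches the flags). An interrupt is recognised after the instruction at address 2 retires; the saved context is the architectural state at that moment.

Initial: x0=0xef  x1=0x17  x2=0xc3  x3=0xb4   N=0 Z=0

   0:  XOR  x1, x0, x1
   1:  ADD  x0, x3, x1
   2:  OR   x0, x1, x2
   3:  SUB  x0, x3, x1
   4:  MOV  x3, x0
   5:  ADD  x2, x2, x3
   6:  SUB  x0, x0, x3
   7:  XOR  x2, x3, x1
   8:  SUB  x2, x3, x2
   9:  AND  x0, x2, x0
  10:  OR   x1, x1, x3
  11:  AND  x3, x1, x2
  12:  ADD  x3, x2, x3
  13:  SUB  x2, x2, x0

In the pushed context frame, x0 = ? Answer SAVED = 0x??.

SAVED = 0xfb

after  0: x0=0xef x1=0xf8 x2=0xc3 x3=0xb4  N=1 Z=0
after  1: x0=0xac x1=0xf8 x2=0xc3 x3=0xb4  N=1 Z=0
after  2: x0=0xfb x1=0xf8 x2=0xc3 x3=0xb4  N=1 Z=0
-- IRQ taken; context saved, return-PC = 3 --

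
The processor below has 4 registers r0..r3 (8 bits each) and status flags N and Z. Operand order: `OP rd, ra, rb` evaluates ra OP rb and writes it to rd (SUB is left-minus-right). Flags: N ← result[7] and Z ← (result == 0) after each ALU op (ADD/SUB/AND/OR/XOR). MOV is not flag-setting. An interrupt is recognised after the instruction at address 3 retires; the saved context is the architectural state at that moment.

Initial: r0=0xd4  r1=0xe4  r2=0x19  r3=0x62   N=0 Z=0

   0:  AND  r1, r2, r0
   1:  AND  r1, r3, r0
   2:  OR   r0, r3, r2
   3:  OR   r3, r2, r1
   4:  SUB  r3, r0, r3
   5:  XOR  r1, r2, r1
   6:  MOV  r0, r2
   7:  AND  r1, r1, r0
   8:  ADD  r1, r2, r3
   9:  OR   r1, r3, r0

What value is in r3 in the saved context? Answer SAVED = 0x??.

after  0: r0=0xd4 r1=0x10 r2=0x19 r3=0x62  N=0 Z=0
after  1: r0=0xd4 r1=0x40 r2=0x19 r3=0x62  N=0 Z=0
after  2: r0=0x7b r1=0x40 r2=0x19 r3=0x62  N=0 Z=0
after  3: r0=0x7b r1=0x40 r2=0x19 r3=0x59  N=0 Z=0
-- IRQ taken; context saved, return-PC = 4 --

SAVED = 0x59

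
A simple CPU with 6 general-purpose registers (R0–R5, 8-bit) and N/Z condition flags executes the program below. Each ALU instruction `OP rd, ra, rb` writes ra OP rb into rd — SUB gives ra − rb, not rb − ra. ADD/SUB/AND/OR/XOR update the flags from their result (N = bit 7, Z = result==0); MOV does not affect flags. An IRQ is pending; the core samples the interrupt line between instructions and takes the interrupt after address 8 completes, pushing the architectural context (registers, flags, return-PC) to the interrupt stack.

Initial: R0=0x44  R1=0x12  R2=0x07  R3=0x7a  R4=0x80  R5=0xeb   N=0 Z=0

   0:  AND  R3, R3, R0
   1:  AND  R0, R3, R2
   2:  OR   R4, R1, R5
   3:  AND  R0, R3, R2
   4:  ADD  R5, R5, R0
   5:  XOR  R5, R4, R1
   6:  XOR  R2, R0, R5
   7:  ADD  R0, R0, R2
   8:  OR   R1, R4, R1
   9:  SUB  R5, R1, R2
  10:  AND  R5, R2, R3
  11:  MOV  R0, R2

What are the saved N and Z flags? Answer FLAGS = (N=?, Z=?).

FLAGS = (N=1, Z=0)

after  0: R0=0x44 R1=0x12 R2=0x07 R3=0x40 R4=0x80 R5=0xeb  N=0 Z=0
after  1: R0=0x00 R1=0x12 R2=0x07 R3=0x40 R4=0x80 R5=0xeb  N=0 Z=1
after  2: R0=0x00 R1=0x12 R2=0x07 R3=0x40 R4=0xfb R5=0xeb  N=1 Z=0
after  3: R0=0x00 R1=0x12 R2=0x07 R3=0x40 R4=0xfb R5=0xeb  N=0 Z=1
after  4: R0=0x00 R1=0x12 R2=0x07 R3=0x40 R4=0xfb R5=0xeb  N=1 Z=0
after  5: R0=0x00 R1=0x12 R2=0x07 R3=0x40 R4=0xfb R5=0xe9  N=1 Z=0
after  6: R0=0x00 R1=0x12 R2=0xe9 R3=0x40 R4=0xfb R5=0xe9  N=1 Z=0
after  7: R0=0xe9 R1=0x12 R2=0xe9 R3=0x40 R4=0xfb R5=0xe9  N=1 Z=0
after  8: R0=0xe9 R1=0xfb R2=0xe9 R3=0x40 R4=0xfb R5=0xe9  N=1 Z=0
-- IRQ taken; context saved, return-PC = 9 --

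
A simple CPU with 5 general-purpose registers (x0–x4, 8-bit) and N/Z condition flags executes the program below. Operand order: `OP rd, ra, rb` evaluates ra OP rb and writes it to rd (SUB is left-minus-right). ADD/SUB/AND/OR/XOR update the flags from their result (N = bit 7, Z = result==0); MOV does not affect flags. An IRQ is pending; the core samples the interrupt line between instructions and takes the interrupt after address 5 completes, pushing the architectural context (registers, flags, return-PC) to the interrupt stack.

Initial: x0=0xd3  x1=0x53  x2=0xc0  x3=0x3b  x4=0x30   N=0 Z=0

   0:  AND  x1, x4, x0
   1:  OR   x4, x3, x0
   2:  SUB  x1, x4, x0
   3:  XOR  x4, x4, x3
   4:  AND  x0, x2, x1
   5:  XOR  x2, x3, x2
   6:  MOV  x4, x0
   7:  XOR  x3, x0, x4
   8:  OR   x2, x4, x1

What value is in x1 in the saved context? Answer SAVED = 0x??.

SAVED = 0x28

after  0: x0=0xd3 x1=0x10 x2=0xc0 x3=0x3b x4=0x30  N=0 Z=0
after  1: x0=0xd3 x1=0x10 x2=0xc0 x3=0x3b x4=0xfb  N=1 Z=0
after  2: x0=0xd3 x1=0x28 x2=0xc0 x3=0x3b x4=0xfb  N=0 Z=0
after  3: x0=0xd3 x1=0x28 x2=0xc0 x3=0x3b x4=0xc0  N=1 Z=0
after  4: x0=0x00 x1=0x28 x2=0xc0 x3=0x3b x4=0xc0  N=0 Z=1
after  5: x0=0x00 x1=0x28 x2=0xfb x3=0x3b x4=0xc0  N=1 Z=0
-- IRQ taken; context saved, return-PC = 6 --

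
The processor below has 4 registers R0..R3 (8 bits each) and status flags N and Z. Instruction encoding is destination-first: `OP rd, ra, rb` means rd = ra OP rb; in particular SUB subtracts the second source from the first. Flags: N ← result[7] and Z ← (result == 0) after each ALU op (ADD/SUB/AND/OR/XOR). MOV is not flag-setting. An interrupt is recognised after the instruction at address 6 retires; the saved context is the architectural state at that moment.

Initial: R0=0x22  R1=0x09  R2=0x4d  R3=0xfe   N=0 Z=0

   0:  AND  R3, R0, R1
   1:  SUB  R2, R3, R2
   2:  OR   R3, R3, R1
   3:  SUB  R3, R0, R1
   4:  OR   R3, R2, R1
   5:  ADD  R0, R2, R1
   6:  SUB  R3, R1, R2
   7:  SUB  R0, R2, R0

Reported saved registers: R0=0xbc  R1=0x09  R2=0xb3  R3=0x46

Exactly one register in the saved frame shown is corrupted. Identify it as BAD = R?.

after  0: R0=0x22 R1=0x09 R2=0x4d R3=0x00  N=0 Z=1
after  1: R0=0x22 R1=0x09 R2=0xb3 R3=0x00  N=1 Z=0
after  2: R0=0x22 R1=0x09 R2=0xb3 R3=0x09  N=0 Z=0
after  3: R0=0x22 R1=0x09 R2=0xb3 R3=0x19  N=0 Z=0
after  4: R0=0x22 R1=0x09 R2=0xb3 R3=0xbb  N=1 Z=0
after  5: R0=0xbc R1=0x09 R2=0xb3 R3=0xbb  N=1 Z=0
after  6: R0=0xbc R1=0x09 R2=0xb3 R3=0x56  N=0 Z=0
-- IRQ taken; context saved, return-PC = 7 --
mismatch: R3: reported 0x46 vs actual 0x56

BAD = R3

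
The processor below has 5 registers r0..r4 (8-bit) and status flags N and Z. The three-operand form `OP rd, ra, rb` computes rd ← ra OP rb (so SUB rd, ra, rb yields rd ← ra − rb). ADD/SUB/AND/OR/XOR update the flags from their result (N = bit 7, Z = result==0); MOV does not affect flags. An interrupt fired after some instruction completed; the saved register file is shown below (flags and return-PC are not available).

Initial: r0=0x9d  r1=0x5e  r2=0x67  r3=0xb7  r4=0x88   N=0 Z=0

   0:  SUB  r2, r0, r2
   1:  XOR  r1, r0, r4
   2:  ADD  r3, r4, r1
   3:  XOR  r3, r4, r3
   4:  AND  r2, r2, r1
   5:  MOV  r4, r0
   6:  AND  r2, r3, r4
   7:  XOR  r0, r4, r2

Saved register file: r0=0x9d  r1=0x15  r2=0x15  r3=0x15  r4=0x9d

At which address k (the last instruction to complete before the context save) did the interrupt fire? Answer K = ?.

K = 6

after  0: r0=0x9d r1=0x5e r2=0x36 r3=0xb7 r4=0x88  N=0 Z=0
after  1: r0=0x9d r1=0x15 r2=0x36 r3=0xb7 r4=0x88  N=0 Z=0
after  2: r0=0x9d r1=0x15 r2=0x36 r3=0x9d r4=0x88  N=1 Z=0
after  3: r0=0x9d r1=0x15 r2=0x36 r3=0x15 r4=0x88  N=0 Z=0
after  4: r0=0x9d r1=0x15 r2=0x14 r3=0x15 r4=0x88  N=0 Z=0
after  5: r0=0x9d r1=0x15 r2=0x14 r3=0x15 r4=0x9d  N=0 Z=0
after  6: r0=0x9d r1=0x15 r2=0x15 r3=0x15 r4=0x9d  N=0 Z=0
-- IRQ taken; context saved, return-PC = 7 --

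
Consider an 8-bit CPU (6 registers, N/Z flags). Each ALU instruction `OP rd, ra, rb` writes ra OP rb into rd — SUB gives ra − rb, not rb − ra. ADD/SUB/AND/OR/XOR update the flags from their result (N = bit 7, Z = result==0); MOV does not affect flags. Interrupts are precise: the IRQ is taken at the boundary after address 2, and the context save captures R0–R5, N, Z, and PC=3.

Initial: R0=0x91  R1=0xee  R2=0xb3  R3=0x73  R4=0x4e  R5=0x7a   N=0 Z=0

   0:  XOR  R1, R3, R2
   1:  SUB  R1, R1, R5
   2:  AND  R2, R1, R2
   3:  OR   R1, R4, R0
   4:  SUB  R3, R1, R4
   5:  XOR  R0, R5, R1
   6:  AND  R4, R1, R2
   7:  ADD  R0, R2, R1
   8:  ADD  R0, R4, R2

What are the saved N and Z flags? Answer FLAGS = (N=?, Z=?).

FLAGS = (N=0, Z=0)

after  0: R0=0x91 R1=0xc0 R2=0xb3 R3=0x73 R4=0x4e R5=0x7a  N=1 Z=0
after  1: R0=0x91 R1=0x46 R2=0xb3 R3=0x73 R4=0x4e R5=0x7a  N=0 Z=0
after  2: R0=0x91 R1=0x46 R2=0x02 R3=0x73 R4=0x4e R5=0x7a  N=0 Z=0
-- IRQ taken; context saved, return-PC = 3 --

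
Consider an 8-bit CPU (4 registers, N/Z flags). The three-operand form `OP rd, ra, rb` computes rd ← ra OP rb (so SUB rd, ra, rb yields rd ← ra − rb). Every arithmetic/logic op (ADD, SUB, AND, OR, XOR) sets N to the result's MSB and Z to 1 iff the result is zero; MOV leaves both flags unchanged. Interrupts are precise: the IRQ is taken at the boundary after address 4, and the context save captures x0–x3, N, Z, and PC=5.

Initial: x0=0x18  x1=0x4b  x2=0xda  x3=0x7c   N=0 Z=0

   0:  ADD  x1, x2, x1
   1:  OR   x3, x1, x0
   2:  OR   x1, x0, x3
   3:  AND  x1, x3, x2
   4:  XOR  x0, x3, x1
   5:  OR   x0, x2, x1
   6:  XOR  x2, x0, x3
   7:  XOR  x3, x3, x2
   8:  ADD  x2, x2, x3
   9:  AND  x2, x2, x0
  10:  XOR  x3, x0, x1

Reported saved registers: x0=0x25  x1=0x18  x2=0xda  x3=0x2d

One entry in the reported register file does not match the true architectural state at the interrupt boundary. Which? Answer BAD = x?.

after  0: x0=0x18 x1=0x25 x2=0xda x3=0x7c  N=0 Z=0
after  1: x0=0x18 x1=0x25 x2=0xda x3=0x3d  N=0 Z=0
after  2: x0=0x18 x1=0x3d x2=0xda x3=0x3d  N=0 Z=0
after  3: x0=0x18 x1=0x18 x2=0xda x3=0x3d  N=0 Z=0
after  4: x0=0x25 x1=0x18 x2=0xda x3=0x3d  N=0 Z=0
-- IRQ taken; context saved, return-PC = 5 --
mismatch: x3: reported 0x2d vs actual 0x3d

BAD = x3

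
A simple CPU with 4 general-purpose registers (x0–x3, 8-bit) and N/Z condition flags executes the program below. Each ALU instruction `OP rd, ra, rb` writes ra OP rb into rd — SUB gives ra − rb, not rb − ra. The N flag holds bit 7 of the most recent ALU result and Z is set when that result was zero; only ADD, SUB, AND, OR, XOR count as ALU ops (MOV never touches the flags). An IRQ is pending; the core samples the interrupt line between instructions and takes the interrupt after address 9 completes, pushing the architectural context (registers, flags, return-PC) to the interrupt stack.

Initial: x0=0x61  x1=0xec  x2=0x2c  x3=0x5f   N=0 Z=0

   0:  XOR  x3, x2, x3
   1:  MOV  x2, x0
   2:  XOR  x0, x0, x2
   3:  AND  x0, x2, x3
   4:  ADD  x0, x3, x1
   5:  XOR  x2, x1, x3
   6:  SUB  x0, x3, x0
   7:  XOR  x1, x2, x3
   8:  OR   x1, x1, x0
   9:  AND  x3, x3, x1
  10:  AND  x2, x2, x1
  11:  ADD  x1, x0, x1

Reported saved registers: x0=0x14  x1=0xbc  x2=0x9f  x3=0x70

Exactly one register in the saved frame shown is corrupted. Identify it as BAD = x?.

BAD = x1

after  0: x0=0x61 x1=0xec x2=0x2c x3=0x73  N=0 Z=0
after  1: x0=0x61 x1=0xec x2=0x61 x3=0x73  N=0 Z=0
after  2: x0=0x00 x1=0xec x2=0x61 x3=0x73  N=0 Z=1
after  3: x0=0x61 x1=0xec x2=0x61 x3=0x73  N=0 Z=0
after  4: x0=0x5f x1=0xec x2=0x61 x3=0x73  N=0 Z=0
after  5: x0=0x5f x1=0xec x2=0x9f x3=0x73  N=1 Z=0
after  6: x0=0x14 x1=0xec x2=0x9f x3=0x73  N=0 Z=0
after  7: x0=0x14 x1=0xec x2=0x9f x3=0x73  N=1 Z=0
after  8: x0=0x14 x1=0xfc x2=0x9f x3=0x73  N=1 Z=0
after  9: x0=0x14 x1=0xfc x2=0x9f x3=0x70  N=0 Z=0
-- IRQ taken; context saved, return-PC = 10 --
mismatch: x1: reported 0xbc vs actual 0xfc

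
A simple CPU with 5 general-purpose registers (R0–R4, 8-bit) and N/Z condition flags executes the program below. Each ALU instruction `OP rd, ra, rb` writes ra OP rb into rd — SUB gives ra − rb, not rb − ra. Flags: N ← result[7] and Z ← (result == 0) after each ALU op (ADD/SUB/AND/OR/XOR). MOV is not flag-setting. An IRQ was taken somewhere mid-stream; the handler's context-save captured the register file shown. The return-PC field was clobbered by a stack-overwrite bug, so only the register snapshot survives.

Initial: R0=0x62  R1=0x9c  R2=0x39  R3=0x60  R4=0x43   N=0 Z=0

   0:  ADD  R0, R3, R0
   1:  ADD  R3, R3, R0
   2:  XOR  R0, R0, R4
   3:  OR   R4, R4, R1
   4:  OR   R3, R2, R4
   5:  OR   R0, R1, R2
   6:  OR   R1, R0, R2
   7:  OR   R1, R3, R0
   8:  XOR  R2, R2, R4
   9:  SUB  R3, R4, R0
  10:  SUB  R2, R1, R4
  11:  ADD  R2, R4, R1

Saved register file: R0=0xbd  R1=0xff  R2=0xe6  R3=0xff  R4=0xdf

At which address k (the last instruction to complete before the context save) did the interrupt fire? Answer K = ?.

K = 8

after  0: R0=0xc2 R1=0x9c R2=0x39 R3=0x60 R4=0x43  N=1 Z=0
after  1: R0=0xc2 R1=0x9c R2=0x39 R3=0x22 R4=0x43  N=0 Z=0
after  2: R0=0x81 R1=0x9c R2=0x39 R3=0x22 R4=0x43  N=1 Z=0
after  3: R0=0x81 R1=0x9c R2=0x39 R3=0x22 R4=0xdf  N=1 Z=0
after  4: R0=0x81 R1=0x9c R2=0x39 R3=0xff R4=0xdf  N=1 Z=0
after  5: R0=0xbd R1=0x9c R2=0x39 R3=0xff R4=0xdf  N=1 Z=0
after  6: R0=0xbd R1=0xbd R2=0x39 R3=0xff R4=0xdf  N=1 Z=0
after  7: R0=0xbd R1=0xff R2=0x39 R3=0xff R4=0xdf  N=1 Z=0
after  8: R0=0xbd R1=0xff R2=0xe6 R3=0xff R4=0xdf  N=1 Z=0
-- IRQ taken; context saved, return-PC = 9 --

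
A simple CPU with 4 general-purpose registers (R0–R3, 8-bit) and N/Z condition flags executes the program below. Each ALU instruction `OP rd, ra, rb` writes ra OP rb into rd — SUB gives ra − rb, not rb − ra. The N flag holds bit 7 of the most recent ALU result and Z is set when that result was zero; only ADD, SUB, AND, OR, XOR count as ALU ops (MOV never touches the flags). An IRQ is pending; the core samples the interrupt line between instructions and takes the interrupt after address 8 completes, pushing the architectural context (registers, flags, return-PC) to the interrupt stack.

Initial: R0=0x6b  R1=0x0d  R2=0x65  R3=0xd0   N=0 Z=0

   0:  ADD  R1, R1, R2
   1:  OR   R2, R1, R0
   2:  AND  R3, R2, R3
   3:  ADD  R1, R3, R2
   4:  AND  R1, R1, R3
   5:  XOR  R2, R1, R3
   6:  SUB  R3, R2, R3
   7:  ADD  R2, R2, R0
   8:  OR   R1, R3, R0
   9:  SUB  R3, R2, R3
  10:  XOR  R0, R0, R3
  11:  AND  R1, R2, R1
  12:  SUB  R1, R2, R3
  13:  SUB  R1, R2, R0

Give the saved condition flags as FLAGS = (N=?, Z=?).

after  0: R0=0x6b R1=0x72 R2=0x65 R3=0xd0  N=0 Z=0
after  1: R0=0x6b R1=0x72 R2=0x7b R3=0xd0  N=0 Z=0
after  2: R0=0x6b R1=0x72 R2=0x7b R3=0x50  N=0 Z=0
after  3: R0=0x6b R1=0xcb R2=0x7b R3=0x50  N=1 Z=0
after  4: R0=0x6b R1=0x40 R2=0x7b R3=0x50  N=0 Z=0
after  5: R0=0x6b R1=0x40 R2=0x10 R3=0x50  N=0 Z=0
after  6: R0=0x6b R1=0x40 R2=0x10 R3=0xc0  N=1 Z=0
after  7: R0=0x6b R1=0x40 R2=0x7b R3=0xc0  N=0 Z=0
after  8: R0=0x6b R1=0xeb R2=0x7b R3=0xc0  N=1 Z=0
-- IRQ taken; context saved, return-PC = 9 --

FLAGS = (N=1, Z=0)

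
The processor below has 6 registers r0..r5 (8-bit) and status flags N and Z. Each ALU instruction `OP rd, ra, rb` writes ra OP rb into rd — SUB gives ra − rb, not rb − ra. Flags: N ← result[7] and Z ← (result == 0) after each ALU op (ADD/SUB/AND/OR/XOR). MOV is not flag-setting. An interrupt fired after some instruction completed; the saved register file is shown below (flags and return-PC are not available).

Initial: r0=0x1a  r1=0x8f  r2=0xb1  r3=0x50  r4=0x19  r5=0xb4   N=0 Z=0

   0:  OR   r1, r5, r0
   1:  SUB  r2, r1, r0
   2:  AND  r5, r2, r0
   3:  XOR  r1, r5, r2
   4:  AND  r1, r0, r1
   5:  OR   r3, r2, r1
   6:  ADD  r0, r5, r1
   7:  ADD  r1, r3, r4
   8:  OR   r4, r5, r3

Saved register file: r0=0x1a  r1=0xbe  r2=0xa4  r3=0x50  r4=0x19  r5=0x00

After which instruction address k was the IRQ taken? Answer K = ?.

after  0: r0=0x1a r1=0xbe r2=0xb1 r3=0x50 r4=0x19 r5=0xb4  N=1 Z=0
after  1: r0=0x1a r1=0xbe r2=0xa4 r3=0x50 r4=0x19 r5=0xb4  N=1 Z=0
after  2: r0=0x1a r1=0xbe r2=0xa4 r3=0x50 r4=0x19 r5=0x00  N=0 Z=1
-- IRQ taken; context saved, return-PC = 3 --

K = 2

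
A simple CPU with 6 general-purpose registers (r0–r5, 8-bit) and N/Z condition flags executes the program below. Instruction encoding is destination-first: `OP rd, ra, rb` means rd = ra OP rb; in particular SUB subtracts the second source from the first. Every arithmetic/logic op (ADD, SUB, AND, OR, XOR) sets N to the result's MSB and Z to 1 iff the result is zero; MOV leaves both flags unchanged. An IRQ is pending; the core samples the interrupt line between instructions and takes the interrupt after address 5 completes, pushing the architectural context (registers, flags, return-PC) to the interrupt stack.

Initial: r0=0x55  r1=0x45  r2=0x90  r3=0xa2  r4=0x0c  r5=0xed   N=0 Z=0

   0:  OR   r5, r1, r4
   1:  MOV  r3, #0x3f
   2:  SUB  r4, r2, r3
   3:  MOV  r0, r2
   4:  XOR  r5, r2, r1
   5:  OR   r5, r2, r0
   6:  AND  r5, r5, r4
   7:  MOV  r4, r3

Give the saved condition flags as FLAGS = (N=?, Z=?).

after  0: r0=0x55 r1=0x45 r2=0x90 r3=0xa2 r4=0x0c r5=0x4d  N=0 Z=0
after  1: r0=0x55 r1=0x45 r2=0x90 r3=0x3f r4=0x0c r5=0x4d  N=0 Z=0
after  2: r0=0x55 r1=0x45 r2=0x90 r3=0x3f r4=0x51 r5=0x4d  N=0 Z=0
after  3: r0=0x90 r1=0x45 r2=0x90 r3=0x3f r4=0x51 r5=0x4d  N=0 Z=0
after  4: r0=0x90 r1=0x45 r2=0x90 r3=0x3f r4=0x51 r5=0xd5  N=1 Z=0
after  5: r0=0x90 r1=0x45 r2=0x90 r3=0x3f r4=0x51 r5=0x90  N=1 Z=0
-- IRQ taken; context saved, return-PC = 6 --

FLAGS = (N=1, Z=0)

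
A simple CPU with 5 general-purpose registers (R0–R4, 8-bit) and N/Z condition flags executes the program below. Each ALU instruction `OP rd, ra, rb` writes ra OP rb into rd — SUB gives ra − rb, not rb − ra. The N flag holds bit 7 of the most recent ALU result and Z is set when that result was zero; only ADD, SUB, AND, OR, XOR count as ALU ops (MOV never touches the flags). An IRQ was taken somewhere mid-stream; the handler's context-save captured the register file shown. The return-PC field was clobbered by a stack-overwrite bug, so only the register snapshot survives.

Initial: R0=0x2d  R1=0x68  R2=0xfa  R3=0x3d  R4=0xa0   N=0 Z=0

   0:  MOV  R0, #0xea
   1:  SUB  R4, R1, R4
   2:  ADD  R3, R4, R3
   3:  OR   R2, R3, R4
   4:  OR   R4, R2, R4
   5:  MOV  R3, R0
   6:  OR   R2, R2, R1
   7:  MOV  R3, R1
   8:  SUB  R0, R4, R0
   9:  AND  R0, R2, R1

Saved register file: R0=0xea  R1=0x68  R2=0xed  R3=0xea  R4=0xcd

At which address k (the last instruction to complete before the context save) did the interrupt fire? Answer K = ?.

K = 6

after  0: R0=0xea R1=0x68 R2=0xfa R3=0x3d R4=0xa0  N=0 Z=0
after  1: R0=0xea R1=0x68 R2=0xfa R3=0x3d R4=0xc8  N=1 Z=0
after  2: R0=0xea R1=0x68 R2=0xfa R3=0x05 R4=0xc8  N=0 Z=0
after  3: R0=0xea R1=0x68 R2=0xcd R3=0x05 R4=0xc8  N=1 Z=0
after  4: R0=0xea R1=0x68 R2=0xcd R3=0x05 R4=0xcd  N=1 Z=0
after  5: R0=0xea R1=0x68 R2=0xcd R3=0xea R4=0xcd  N=1 Z=0
after  6: R0=0xea R1=0x68 R2=0xed R3=0xea R4=0xcd  N=1 Z=0
-- IRQ taken; context saved, return-PC = 7 --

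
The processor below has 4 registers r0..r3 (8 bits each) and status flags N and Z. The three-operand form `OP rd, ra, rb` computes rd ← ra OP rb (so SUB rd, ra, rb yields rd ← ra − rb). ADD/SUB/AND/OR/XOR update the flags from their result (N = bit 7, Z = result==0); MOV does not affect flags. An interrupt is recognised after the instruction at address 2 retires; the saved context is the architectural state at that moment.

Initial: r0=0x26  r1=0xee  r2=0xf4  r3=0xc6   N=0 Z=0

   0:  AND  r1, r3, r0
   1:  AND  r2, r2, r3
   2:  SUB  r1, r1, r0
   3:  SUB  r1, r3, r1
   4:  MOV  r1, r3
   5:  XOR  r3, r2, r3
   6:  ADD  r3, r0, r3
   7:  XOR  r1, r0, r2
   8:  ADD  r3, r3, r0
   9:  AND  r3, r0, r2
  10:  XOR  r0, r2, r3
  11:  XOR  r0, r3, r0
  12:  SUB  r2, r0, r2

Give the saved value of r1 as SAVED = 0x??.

SAVED = 0xe0

after  0: r0=0x26 r1=0x06 r2=0xf4 r3=0xc6  N=0 Z=0
after  1: r0=0x26 r1=0x06 r2=0xc4 r3=0xc6  N=1 Z=0
after  2: r0=0x26 r1=0xe0 r2=0xc4 r3=0xc6  N=1 Z=0
-- IRQ taken; context saved, return-PC = 3 --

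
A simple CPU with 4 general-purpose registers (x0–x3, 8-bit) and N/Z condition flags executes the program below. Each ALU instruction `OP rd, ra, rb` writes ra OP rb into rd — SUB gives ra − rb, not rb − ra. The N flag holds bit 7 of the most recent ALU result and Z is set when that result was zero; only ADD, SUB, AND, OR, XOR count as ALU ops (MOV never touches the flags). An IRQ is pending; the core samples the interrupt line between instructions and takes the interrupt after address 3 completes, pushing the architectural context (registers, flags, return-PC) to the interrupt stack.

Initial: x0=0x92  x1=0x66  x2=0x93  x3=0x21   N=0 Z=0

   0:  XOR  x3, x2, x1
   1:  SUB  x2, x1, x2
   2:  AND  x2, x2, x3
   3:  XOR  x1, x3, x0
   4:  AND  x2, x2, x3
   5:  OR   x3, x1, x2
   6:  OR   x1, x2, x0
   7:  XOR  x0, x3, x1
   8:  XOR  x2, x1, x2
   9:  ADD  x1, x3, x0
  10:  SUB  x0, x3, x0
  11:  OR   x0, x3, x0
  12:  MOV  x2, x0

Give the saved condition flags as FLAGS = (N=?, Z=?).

FLAGS = (N=0, Z=0)

after  0: x0=0x92 x1=0x66 x2=0x93 x3=0xf5  N=1 Z=0
after  1: x0=0x92 x1=0x66 x2=0xd3 x3=0xf5  N=1 Z=0
after  2: x0=0x92 x1=0x66 x2=0xd1 x3=0xf5  N=1 Z=0
after  3: x0=0x92 x1=0x67 x2=0xd1 x3=0xf5  N=0 Z=0
-- IRQ taken; context saved, return-PC = 4 --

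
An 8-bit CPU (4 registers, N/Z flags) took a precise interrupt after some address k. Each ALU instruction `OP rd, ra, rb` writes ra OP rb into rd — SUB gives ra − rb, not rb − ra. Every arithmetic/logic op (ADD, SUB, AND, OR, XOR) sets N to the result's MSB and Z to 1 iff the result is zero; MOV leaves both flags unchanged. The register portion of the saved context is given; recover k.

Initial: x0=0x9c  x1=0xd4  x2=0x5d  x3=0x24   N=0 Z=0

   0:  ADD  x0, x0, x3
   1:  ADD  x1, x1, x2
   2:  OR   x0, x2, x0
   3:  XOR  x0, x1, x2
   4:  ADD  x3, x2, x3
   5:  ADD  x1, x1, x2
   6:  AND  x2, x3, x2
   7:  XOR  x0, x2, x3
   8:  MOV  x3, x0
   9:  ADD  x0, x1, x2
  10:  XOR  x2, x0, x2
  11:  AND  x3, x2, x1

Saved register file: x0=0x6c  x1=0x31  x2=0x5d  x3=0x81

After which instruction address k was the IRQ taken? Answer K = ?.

K = 4

after  0: x0=0xc0 x1=0xd4 x2=0x5d x3=0x24  N=1 Z=0
after  1: x0=0xc0 x1=0x31 x2=0x5d x3=0x24  N=0 Z=0
after  2: x0=0xdd x1=0x31 x2=0x5d x3=0x24  N=1 Z=0
after  3: x0=0x6c x1=0x31 x2=0x5d x3=0x24  N=0 Z=0
after  4: x0=0x6c x1=0x31 x2=0x5d x3=0x81  N=1 Z=0
-- IRQ taken; context saved, return-PC = 5 --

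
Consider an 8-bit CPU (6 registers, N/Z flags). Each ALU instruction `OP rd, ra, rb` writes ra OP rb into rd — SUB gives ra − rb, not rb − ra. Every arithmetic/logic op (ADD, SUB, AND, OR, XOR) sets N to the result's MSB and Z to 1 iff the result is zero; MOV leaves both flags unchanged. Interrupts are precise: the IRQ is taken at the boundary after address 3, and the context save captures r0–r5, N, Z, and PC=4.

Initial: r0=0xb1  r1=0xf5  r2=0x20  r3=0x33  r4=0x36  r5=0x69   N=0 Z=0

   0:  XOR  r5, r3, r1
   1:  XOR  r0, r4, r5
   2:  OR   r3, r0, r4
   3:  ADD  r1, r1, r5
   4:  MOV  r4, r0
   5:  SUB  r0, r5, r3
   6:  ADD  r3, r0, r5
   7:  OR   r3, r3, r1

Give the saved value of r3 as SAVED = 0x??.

SAVED = 0xf6

after  0: r0=0xb1 r1=0xf5 r2=0x20 r3=0x33 r4=0x36 r5=0xc6  N=1 Z=0
after  1: r0=0xf0 r1=0xf5 r2=0x20 r3=0x33 r4=0x36 r5=0xc6  N=1 Z=0
after  2: r0=0xf0 r1=0xf5 r2=0x20 r3=0xf6 r4=0x36 r5=0xc6  N=1 Z=0
after  3: r0=0xf0 r1=0xbb r2=0x20 r3=0xf6 r4=0x36 r5=0xc6  N=1 Z=0
-- IRQ taken; context saved, return-PC = 4 --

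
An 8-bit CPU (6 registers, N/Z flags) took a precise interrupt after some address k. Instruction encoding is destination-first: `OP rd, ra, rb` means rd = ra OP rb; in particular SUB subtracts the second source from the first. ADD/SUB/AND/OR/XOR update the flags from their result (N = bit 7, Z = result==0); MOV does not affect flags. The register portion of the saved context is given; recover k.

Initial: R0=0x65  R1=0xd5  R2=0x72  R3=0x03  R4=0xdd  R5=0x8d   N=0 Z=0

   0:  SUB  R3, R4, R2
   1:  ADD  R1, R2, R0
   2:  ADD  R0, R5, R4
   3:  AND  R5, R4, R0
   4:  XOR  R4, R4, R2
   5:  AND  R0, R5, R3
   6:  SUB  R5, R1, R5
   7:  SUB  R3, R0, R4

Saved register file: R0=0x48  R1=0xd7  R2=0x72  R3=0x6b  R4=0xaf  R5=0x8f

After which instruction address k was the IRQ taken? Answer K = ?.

after  0: R0=0x65 R1=0xd5 R2=0x72 R3=0x6b R4=0xdd R5=0x8d  N=0 Z=0
after  1: R0=0x65 R1=0xd7 R2=0x72 R3=0x6b R4=0xdd R5=0x8d  N=1 Z=0
after  2: R0=0x6a R1=0xd7 R2=0x72 R3=0x6b R4=0xdd R5=0x8d  N=0 Z=0
after  3: R0=0x6a R1=0xd7 R2=0x72 R3=0x6b R4=0xdd R5=0x48  N=0 Z=0
after  4: R0=0x6a R1=0xd7 R2=0x72 R3=0x6b R4=0xaf R5=0x48  N=1 Z=0
after  5: R0=0x48 R1=0xd7 R2=0x72 R3=0x6b R4=0xaf R5=0x48  N=0 Z=0
after  6: R0=0x48 R1=0xd7 R2=0x72 R3=0x6b R4=0xaf R5=0x8f  N=1 Z=0
-- IRQ taken; context saved, return-PC = 7 --

K = 6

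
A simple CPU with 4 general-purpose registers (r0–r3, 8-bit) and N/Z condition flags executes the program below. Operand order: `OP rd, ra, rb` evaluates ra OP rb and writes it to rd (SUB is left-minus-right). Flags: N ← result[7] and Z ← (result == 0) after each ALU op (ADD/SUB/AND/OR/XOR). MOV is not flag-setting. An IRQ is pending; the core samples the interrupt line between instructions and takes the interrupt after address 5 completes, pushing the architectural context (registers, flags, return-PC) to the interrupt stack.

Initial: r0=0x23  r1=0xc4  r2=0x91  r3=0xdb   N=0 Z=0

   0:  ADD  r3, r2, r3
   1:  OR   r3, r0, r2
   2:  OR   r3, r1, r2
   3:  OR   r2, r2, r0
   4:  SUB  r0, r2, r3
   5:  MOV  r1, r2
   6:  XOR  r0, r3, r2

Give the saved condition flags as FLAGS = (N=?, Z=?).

FLAGS = (N=1, Z=0)

after  0: r0=0x23 r1=0xc4 r2=0x91 r3=0x6c  N=0 Z=0
after  1: r0=0x23 r1=0xc4 r2=0x91 r3=0xb3  N=1 Z=0
after  2: r0=0x23 r1=0xc4 r2=0x91 r3=0xd5  N=1 Z=0
after  3: r0=0x23 r1=0xc4 r2=0xb3 r3=0xd5  N=1 Z=0
after  4: r0=0xde r1=0xc4 r2=0xb3 r3=0xd5  N=1 Z=0
after  5: r0=0xde r1=0xb3 r2=0xb3 r3=0xd5  N=1 Z=0
-- IRQ taken; context saved, return-PC = 6 --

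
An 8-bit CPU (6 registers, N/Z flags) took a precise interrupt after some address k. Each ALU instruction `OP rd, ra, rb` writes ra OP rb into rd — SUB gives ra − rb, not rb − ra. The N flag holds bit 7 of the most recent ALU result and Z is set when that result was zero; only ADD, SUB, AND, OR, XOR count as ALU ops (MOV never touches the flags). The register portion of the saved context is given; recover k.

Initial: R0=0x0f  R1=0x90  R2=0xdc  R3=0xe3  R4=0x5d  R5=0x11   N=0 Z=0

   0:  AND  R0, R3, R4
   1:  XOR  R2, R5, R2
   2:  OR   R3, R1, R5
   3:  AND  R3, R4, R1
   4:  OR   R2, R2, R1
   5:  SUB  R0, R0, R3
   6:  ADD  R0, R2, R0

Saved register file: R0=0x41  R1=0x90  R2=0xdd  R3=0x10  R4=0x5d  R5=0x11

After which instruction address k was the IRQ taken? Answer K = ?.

K = 4

after  0: R0=0x41 R1=0x90 R2=0xdc R3=0xe3 R4=0x5d R5=0x11  N=0 Z=0
after  1: R0=0x41 R1=0x90 R2=0xcd R3=0xe3 R4=0x5d R5=0x11  N=1 Z=0
after  2: R0=0x41 R1=0x90 R2=0xcd R3=0x91 R4=0x5d R5=0x11  N=1 Z=0
after  3: R0=0x41 R1=0x90 R2=0xcd R3=0x10 R4=0x5d R5=0x11  N=0 Z=0
after  4: R0=0x41 R1=0x90 R2=0xdd R3=0x10 R4=0x5d R5=0x11  N=1 Z=0
-- IRQ taken; context saved, return-PC = 5 --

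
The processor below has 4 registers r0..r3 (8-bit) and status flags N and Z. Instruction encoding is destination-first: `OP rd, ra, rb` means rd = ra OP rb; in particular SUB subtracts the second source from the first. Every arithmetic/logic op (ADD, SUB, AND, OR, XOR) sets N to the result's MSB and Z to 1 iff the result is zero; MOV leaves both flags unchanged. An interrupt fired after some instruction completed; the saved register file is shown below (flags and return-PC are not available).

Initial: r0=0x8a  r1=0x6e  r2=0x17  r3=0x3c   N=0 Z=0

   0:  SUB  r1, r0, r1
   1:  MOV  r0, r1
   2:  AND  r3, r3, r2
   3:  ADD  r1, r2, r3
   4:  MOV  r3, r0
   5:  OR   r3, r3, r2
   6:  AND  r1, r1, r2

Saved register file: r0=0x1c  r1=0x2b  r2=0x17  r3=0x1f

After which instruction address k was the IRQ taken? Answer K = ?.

K = 5

after  0: r0=0x8a r1=0x1c r2=0x17 r3=0x3c  N=0 Z=0
after  1: r0=0x1c r1=0x1c r2=0x17 r3=0x3c  N=0 Z=0
after  2: r0=0x1c r1=0x1c r2=0x17 r3=0x14  N=0 Z=0
after  3: r0=0x1c r1=0x2b r2=0x17 r3=0x14  N=0 Z=0
after  4: r0=0x1c r1=0x2b r2=0x17 r3=0x1c  N=0 Z=0
after  5: r0=0x1c r1=0x2b r2=0x17 r3=0x1f  N=0 Z=0
-- IRQ taken; context saved, return-PC = 6 --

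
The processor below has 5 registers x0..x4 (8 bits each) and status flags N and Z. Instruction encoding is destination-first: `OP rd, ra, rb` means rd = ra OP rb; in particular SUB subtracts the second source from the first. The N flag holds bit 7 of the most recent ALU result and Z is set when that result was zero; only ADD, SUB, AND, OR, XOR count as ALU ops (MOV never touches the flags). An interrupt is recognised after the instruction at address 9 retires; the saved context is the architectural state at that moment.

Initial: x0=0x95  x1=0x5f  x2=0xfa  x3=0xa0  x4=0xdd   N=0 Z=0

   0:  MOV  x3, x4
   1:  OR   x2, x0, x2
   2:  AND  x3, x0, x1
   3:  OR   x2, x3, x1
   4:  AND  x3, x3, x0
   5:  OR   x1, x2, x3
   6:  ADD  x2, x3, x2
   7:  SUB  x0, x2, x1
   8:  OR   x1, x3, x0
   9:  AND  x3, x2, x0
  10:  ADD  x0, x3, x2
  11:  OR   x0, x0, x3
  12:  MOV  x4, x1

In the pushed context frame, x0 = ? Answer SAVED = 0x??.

after  0: x0=0x95 x1=0x5f x2=0xfa x3=0xdd x4=0xdd  N=0 Z=0
after  1: x0=0x95 x1=0x5f x2=0xff x3=0xdd x4=0xdd  N=1 Z=0
after  2: x0=0x95 x1=0x5f x2=0xff x3=0x15 x4=0xdd  N=0 Z=0
after  3: x0=0x95 x1=0x5f x2=0x5f x3=0x15 x4=0xdd  N=0 Z=0
after  4: x0=0x95 x1=0x5f x2=0x5f x3=0x15 x4=0xdd  N=0 Z=0
after  5: x0=0x95 x1=0x5f x2=0x5f x3=0x15 x4=0xdd  N=0 Z=0
after  6: x0=0x95 x1=0x5f x2=0x74 x3=0x15 x4=0xdd  N=0 Z=0
after  7: x0=0x15 x1=0x5f x2=0x74 x3=0x15 x4=0xdd  N=0 Z=0
after  8: x0=0x15 x1=0x15 x2=0x74 x3=0x15 x4=0xdd  N=0 Z=0
after  9: x0=0x15 x1=0x15 x2=0x74 x3=0x14 x4=0xdd  N=0 Z=0
-- IRQ taken; context saved, return-PC = 10 --

SAVED = 0x15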